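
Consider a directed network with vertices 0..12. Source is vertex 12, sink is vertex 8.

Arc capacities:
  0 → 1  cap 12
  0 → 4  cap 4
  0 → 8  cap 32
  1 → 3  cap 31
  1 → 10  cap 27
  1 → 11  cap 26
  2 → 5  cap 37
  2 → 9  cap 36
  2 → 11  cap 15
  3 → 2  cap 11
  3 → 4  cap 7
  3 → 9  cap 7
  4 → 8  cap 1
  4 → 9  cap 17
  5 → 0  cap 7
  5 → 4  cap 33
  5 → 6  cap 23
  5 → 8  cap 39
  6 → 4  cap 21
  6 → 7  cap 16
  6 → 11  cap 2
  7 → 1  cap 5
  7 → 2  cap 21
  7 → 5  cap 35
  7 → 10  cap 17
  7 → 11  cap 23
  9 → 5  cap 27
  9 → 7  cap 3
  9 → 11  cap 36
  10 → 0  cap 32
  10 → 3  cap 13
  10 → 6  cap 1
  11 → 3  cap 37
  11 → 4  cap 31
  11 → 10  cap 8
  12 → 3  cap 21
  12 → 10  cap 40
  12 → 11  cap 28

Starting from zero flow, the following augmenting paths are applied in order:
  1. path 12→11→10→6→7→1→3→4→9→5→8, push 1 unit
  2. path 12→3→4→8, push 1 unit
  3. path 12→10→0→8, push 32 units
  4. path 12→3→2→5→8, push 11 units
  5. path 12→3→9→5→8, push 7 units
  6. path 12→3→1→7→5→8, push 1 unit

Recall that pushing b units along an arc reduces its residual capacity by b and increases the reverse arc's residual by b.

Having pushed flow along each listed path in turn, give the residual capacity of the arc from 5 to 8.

after path 1 (12→11→10→6→7→1→3→4→9→5→8, push 1): res(5,8)=38
after path 2 (12→3→4→8, push 1): res(5,8)=38
after path 3 (12→10→0→8, push 32): res(5,8)=38
after path 4 (12→3→2→5→8, push 11): res(5,8)=27
after path 5 (12→3→9→5→8, push 7): res(5,8)=20
after path 6 (12→3→1→7→5→8, push 1): res(5,8)=19

Residual capacity of (5,8): 19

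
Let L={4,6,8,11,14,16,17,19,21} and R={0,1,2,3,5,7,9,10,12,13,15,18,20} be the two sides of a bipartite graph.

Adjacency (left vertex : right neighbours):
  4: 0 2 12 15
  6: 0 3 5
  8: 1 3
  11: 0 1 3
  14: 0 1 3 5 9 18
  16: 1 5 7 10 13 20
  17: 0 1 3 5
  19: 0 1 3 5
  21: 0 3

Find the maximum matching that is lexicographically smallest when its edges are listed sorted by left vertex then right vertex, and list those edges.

Lex-smallest maximum matching: {(4,2), (6,0), (8,1), (11,3), (14,9), (16,7), (17,5)}

|M| = 7 (so the lex-smallest maximum matching has 7 edges)
process left vertices in ascending order; for each, take the smallest-labelled available neighbour that still permits 7 edges overall, or leave it unmatched if none does
lex-smallest matching: {4-2, 6-0, 8-1, 11-3, 14-9, 16-7, 17-5}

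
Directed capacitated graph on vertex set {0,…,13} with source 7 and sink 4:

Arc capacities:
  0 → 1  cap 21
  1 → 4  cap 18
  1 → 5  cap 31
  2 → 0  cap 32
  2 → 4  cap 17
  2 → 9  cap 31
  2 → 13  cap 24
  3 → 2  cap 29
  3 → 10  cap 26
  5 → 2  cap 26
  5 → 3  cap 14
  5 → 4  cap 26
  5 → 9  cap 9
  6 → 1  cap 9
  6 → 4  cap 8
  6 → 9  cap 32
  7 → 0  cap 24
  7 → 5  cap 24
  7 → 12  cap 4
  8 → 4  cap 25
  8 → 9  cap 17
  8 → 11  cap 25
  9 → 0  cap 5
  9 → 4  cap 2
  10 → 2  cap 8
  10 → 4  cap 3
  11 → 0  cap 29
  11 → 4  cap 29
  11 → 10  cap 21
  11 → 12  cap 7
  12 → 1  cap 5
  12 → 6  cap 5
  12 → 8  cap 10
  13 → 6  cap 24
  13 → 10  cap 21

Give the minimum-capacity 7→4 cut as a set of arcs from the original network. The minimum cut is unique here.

Min-cut arcs: {(0,1), (7,5), (7,12)} (total capacity 49)

augment #1: 7→5→4 push 24
augment #2: 7→0→1→4 push 18
augment #3: 7→12→6→4 push 4
augment #4: 7→0→1→5→4 push 2
augment #5: 7→0→1→5→2→4 push 1
max flow = 49; residual-reachable set from 7 gives S-side
cut edges (S→T): {(0,1), (7,5), (7,12)} total cap 49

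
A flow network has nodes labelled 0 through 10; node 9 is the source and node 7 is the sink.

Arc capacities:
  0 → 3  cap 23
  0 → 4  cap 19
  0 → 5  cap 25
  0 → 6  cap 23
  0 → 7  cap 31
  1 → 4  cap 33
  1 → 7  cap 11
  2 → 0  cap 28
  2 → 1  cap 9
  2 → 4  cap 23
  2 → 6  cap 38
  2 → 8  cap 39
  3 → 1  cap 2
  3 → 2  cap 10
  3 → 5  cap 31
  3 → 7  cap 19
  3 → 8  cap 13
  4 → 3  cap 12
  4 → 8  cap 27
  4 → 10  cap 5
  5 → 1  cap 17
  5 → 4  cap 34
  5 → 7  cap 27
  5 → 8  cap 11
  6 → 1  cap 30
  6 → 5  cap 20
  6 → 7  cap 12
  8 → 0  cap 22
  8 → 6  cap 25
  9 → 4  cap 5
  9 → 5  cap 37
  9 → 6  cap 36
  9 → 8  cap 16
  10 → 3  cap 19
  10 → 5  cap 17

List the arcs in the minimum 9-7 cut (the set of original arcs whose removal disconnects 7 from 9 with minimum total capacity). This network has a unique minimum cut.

Min-cut arcs: {(1,7), (4,3), (4,10), (5,7), (6,7), (8,0)} (total capacity 89)

augment #1: 9→5→7 push 27
augment #2: 9→6→7 push 12
augment #3: 9→4→3→7 push 5
augment #4: 9→5→1→7 push 10
augment #5: 9→6→1→7 push 1
augment #6: 9→8→0→7 push 16
augment #7: 9→6→1→4→3→7 push 7
augment #8: 9→6→5→8→0→7 push 6
augment #9: 9→6→1→4→10→3→7 push 5
max flow = 89; residual-reachable set from 9 gives S-side
cut edges (S→T): {(1,7), (4,3), (4,10), (5,7), (6,7), (8,0)} total cap 89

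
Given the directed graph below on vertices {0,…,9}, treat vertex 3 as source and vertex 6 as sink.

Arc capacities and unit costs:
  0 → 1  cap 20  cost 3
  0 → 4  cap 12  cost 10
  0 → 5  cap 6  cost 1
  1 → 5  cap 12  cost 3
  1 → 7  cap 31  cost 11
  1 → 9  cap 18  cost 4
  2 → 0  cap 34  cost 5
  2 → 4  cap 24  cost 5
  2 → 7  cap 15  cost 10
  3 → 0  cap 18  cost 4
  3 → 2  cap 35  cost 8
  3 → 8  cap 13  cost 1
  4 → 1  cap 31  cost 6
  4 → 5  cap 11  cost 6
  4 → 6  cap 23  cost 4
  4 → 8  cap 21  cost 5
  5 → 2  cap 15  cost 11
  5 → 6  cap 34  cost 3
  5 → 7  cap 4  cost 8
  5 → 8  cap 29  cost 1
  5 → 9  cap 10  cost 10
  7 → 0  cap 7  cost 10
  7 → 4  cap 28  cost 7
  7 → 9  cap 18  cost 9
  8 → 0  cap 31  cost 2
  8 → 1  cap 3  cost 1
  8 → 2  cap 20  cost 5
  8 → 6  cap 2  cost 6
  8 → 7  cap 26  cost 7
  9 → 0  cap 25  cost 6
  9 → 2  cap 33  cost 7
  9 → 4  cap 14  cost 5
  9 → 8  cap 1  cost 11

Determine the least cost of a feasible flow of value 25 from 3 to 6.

Minimum cost for 25 units: 275

shortest-cost path #1: 3→8→6 push 2 @ unit cost 7 (adds 14)
shortest-cost path #2: 3→8→0→5→6 push 6 @ unit cost 7 (adds 42)
shortest-cost path #3: 3→8→1→5→6 push 3 @ unit cost 8 (adds 24)
shortest-cost path #4: 3→8→0→1→5→6 push 2 @ unit cost 12 (adds 24)
shortest-cost path #5: 3→0→1→5→6 push 7 @ unit cost 13 (adds 91)
shortest-cost path #6: 3→0→8→2→4→6 push 5 @ unit cost 16 (adds 80)
total cost = 275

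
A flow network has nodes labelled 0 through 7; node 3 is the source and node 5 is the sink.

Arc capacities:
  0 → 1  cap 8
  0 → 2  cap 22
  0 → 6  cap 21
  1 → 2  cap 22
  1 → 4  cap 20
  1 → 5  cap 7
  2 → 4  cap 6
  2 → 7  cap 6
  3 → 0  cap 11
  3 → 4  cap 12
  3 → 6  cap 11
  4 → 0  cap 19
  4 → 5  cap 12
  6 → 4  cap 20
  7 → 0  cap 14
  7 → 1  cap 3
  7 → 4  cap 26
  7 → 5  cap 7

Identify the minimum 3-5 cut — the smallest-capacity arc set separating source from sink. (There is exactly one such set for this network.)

augment #1: 3→4→5 push 12
augment #2: 3→0→1→5 push 7
augment #3: 3→0→2→7→5 push 4
augment #4: 3→6→4→0→2→7→5 push 2
max flow = 25; residual-reachable set from 3 gives S-side
cut edges (S→T): {(1,5), (2,7), (4,5)} total cap 25

Min-cut arcs: {(1,5), (2,7), (4,5)} (total capacity 25)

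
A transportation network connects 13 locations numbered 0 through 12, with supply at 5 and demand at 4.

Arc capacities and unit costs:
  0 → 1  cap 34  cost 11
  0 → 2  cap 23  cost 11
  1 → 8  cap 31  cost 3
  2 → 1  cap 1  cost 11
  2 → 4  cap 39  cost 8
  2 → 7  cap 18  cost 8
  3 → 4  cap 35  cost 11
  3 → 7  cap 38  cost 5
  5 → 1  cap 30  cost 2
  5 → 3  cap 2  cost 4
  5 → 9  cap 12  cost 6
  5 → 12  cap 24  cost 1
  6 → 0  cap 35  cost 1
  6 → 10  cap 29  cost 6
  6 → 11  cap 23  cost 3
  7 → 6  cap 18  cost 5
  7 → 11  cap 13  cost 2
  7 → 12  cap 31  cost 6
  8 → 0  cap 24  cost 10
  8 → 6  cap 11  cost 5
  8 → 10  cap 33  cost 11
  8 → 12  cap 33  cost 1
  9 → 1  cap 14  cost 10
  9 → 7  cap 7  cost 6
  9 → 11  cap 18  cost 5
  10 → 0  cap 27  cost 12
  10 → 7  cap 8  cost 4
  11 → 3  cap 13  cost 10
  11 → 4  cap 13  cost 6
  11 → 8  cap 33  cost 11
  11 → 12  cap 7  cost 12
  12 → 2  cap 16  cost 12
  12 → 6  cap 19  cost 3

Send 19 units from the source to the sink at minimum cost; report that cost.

shortest-cost path #1: 5→12→6→11→4 push 13 @ unit cost 13 (adds 169)
shortest-cost path #2: 5→3→4 push 2 @ unit cost 15 (adds 30)
shortest-cost path #3: 5→12→2→4 push 4 @ unit cost 21 (adds 84)
total cost = 283

Minimum cost for 19 units: 283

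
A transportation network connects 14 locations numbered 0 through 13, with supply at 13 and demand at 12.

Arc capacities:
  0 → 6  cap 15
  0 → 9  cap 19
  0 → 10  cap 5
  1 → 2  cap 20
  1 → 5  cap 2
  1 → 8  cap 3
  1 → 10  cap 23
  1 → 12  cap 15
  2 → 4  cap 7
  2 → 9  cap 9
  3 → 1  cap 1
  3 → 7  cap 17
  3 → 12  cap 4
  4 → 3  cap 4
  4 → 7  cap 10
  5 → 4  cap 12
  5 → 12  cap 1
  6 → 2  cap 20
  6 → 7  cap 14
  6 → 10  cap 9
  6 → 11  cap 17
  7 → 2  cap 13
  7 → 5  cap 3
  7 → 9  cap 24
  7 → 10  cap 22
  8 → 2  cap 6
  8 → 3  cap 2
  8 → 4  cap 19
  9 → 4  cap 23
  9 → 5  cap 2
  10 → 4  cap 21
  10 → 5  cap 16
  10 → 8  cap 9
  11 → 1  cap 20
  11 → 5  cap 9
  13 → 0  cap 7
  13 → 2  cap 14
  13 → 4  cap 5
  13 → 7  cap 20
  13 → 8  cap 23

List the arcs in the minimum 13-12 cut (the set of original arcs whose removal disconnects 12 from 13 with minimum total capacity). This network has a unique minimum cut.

augment #1: 13→4→3→12 push 4
augment #2: 13→7→5→12 push 1
augment #3: 13→8→3→1→12 push 1
augment #4: 13→0→6→11→1→12 push 7
max flow = 13; residual-reachable set from 13 gives S-side
cut edges (S→T): {(3,1), (3,12), (5,12), (13,0)} total cap 13

Min-cut arcs: {(3,1), (3,12), (5,12), (13,0)} (total capacity 13)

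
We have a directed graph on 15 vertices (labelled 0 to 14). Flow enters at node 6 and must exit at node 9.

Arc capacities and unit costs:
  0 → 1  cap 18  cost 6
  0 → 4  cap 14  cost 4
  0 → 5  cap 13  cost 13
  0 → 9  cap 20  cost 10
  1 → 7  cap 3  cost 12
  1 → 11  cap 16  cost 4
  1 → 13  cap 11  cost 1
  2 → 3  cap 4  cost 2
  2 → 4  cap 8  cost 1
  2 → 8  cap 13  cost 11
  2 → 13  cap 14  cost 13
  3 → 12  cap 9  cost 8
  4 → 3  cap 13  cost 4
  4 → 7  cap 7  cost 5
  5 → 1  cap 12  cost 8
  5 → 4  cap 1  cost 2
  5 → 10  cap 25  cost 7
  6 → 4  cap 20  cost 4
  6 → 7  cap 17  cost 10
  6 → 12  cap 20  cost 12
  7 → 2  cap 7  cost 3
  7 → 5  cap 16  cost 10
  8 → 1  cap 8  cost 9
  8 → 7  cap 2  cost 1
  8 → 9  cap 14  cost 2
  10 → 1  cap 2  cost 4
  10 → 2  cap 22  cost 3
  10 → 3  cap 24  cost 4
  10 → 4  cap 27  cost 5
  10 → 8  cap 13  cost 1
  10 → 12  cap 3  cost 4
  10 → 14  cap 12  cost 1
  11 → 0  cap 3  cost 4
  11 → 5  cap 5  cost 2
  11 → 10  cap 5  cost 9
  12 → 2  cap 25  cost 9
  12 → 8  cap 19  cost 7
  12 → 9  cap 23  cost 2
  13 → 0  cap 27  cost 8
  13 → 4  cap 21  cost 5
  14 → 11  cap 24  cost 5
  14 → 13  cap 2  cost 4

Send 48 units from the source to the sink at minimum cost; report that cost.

Minimum cost for 48 units: 1203

shortest-cost path #1: 6→12→9 push 20 @ unit cost 14 (adds 280)
shortest-cost path #2: 6→4→3→12→9 push 3 @ unit cost 18 (adds 54)
shortest-cost path #3: 6→4→7→2→8→9 push 7 @ unit cost 25 (adds 175)
shortest-cost path #4: 6→4→3→12→8→9 push 6 @ unit cost 25 (adds 150)
shortest-cost path #5: 6→7→5→10→8→9 push 1 @ unit cost 30 (adds 30)
shortest-cost path #6: 6→7→5→1→11→0→9 push 3 @ unit cost 46 (adds 138)
shortest-cost path #7: 6→7→5→1→13→0→9 push 8 @ unit cost 47 (adds 376)
total cost = 1203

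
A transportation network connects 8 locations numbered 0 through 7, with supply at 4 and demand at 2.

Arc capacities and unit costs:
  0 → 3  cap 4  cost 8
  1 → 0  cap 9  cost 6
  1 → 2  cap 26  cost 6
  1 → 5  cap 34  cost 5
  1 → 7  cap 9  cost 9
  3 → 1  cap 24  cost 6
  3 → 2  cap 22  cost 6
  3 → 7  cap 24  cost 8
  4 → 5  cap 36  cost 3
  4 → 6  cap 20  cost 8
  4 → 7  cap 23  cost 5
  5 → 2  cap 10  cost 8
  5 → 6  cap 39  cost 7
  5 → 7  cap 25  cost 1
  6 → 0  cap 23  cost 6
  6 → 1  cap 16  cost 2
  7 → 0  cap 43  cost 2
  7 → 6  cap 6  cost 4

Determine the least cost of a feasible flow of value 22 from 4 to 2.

Minimum cost for 22 units: 302

shortest-cost path #1: 4→5→2 push 10 @ unit cost 11 (adds 110)
shortest-cost path #2: 4→6→1→2 push 12 @ unit cost 16 (adds 192)
total cost = 302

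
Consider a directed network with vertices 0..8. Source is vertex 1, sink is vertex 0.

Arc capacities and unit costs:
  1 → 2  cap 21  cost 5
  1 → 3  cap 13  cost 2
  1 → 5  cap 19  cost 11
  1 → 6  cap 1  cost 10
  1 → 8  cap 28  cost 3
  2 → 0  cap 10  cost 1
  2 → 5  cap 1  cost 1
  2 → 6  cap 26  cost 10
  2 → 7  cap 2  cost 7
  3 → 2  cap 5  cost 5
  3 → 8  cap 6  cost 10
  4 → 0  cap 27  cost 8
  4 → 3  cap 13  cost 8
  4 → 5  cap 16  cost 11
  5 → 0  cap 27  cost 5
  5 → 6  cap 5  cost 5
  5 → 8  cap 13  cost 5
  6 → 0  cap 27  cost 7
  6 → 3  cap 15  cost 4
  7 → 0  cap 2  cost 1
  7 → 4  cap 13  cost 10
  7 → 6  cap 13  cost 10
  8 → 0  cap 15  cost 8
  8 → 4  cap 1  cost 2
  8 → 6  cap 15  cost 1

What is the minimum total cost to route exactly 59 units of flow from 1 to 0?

shortest-cost path #1: 1→2→0 push 10 @ unit cost 6 (adds 60)
shortest-cost path #2: 1→2→5→0 push 1 @ unit cost 11 (adds 11)
shortest-cost path #3: 1→8→0 push 15 @ unit cost 11 (adds 165)
shortest-cost path #4: 1→8→6→0 push 13 @ unit cost 11 (adds 143)
shortest-cost path #5: 1→2→7→0 push 2 @ unit cost 13 (adds 26)
shortest-cost path #6: 1→5→0 push 18 @ unit cost 16 (adds 288)
total cost = 693

Minimum cost for 59 units: 693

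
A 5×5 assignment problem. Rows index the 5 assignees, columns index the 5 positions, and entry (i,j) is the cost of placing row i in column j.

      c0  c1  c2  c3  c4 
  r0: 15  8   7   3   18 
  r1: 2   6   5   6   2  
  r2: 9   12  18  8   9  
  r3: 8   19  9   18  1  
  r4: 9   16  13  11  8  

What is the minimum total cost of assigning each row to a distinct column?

optimal assignment: row0→col3 (cost 3), row1→col2 (cost 5), row2→col1 (cost 12), row3→col4 (cost 1), row4→col0 (cost 9)
total = 3 + 5 + 12 + 1 + 9 = 30

Minimum assignment cost: 30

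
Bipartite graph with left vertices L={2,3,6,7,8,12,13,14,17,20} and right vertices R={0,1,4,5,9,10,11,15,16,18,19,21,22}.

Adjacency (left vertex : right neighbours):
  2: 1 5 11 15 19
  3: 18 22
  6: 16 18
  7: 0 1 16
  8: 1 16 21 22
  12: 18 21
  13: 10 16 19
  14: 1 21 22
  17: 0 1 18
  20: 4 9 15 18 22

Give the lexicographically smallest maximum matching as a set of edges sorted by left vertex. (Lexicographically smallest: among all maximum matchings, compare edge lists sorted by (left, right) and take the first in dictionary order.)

Lex-smallest maximum matching: {(2,5), (3,18), (6,16), (7,0), (8,1), (12,21), (13,10), (14,22), (20,4)}

|M| = 9 (so the lex-smallest maximum matching has 9 edges)
process left vertices in ascending order; for each, take the smallest-labelled available neighbour that still permits 9 edges overall, or leave it unmatched if none does
lex-smallest matching: {2-5, 3-18, 6-16, 7-0, 8-1, 12-21, 13-10, 14-22, 20-4}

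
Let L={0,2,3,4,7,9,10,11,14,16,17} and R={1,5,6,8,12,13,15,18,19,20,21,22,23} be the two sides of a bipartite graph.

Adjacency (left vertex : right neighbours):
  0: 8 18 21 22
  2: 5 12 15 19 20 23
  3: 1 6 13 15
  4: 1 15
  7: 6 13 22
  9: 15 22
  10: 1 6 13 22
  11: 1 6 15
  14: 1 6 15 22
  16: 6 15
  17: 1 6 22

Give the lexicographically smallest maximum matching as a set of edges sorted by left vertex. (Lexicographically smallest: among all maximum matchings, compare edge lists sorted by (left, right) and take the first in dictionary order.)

|M| = 7 (so the lex-smallest maximum matching has 7 edges)
process left vertices in ascending order; for each, take the smallest-labelled available neighbour that still permits 7 edges overall, or leave it unmatched if none does
lex-smallest matching: {0-8, 2-5, 3-1, 4-15, 7-6, 9-22, 10-13}

Lex-smallest maximum matching: {(0,8), (2,5), (3,1), (4,15), (7,6), (9,22), (10,13)}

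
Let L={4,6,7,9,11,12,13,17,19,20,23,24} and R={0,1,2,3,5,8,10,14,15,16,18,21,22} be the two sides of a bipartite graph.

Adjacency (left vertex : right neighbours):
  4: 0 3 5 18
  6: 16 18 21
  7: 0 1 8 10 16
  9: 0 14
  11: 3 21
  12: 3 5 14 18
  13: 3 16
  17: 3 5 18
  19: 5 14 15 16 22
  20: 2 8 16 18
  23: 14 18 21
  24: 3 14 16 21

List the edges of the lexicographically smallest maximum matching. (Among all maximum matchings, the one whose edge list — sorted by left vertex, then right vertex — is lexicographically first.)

|M| = 10 (so the lex-smallest maximum matching has 10 edges)
process left vertices in ascending order; for each, take the smallest-labelled available neighbour that still permits 10 edges overall, or leave it unmatched if none does
lex-smallest matching: {4-0, 6-16, 7-1, 9-14, 11-3, 12-5, 17-18, 19-15, 20-2, 23-21}

Lex-smallest maximum matching: {(4,0), (6,16), (7,1), (9,14), (11,3), (12,5), (17,18), (19,15), (20,2), (23,21)}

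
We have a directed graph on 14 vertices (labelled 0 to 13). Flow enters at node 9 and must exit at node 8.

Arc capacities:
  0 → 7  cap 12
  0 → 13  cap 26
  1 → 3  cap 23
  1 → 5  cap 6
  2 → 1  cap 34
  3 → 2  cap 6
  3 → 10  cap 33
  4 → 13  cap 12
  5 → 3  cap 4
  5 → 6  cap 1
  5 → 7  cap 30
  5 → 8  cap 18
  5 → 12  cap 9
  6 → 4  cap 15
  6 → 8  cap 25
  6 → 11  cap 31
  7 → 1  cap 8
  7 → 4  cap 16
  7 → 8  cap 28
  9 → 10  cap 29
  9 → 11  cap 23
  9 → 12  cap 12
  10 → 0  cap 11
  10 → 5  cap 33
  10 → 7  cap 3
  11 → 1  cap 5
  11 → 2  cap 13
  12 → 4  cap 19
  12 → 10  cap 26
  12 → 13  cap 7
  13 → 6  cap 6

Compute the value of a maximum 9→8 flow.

Maximum flow value: 53

augment #1: 9→10→5→8 bottleneck 18, total now 18
augment #2: 9→10→7→8 bottleneck 3, total now 21
augment #3: 9→10→0→7→8 bottleneck 8, total now 29
augment #4: 9→12→13→6→8 bottleneck 6, total now 35
augment #5: 9→11→1→5→6→8 bottleneck 1, total now 36
augment #6: 9→11→1→5→7→8 bottleneck 4, total now 40
augment #7: 9→12→10→0→7→8 bottleneck 3, total now 43
augment #8: 9→12→10→5→7→8 bottleneck 3, total now 46
augment #9: 9→11→2→1→5→7→8 bottleneck 1, total now 47
augment #10: 9→11→2→1→3→10→5→7→8 bottleneck 6, total now 53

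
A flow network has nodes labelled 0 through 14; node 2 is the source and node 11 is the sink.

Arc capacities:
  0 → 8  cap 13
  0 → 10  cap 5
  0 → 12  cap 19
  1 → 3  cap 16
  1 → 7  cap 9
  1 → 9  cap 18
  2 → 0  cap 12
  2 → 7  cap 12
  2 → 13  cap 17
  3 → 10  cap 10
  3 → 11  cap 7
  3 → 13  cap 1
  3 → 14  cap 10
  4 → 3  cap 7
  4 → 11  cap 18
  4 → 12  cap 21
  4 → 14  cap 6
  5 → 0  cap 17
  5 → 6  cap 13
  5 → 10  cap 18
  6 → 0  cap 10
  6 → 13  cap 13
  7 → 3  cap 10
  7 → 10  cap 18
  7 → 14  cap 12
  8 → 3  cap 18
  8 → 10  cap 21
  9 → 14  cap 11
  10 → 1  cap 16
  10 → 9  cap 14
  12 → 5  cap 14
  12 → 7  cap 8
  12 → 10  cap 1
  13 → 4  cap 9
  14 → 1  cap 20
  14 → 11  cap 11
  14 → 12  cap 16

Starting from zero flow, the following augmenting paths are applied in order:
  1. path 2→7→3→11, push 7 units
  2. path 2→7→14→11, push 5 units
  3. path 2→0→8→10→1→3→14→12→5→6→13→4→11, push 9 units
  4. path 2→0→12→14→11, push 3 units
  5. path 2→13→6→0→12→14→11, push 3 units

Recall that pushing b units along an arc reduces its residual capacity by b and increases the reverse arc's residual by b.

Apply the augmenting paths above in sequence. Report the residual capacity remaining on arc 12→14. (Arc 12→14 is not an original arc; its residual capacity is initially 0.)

after path 1 (2→7→3→11, push 7): res(12,14)=0
after path 2 (2→7→14→11, push 5): res(12,14)=0
after path 3 (2→0→8→10→1→3→14→12→5→6→13→4→11, push 9): res(12,14)=9
after path 4 (2→0→12→14→11, push 3): res(12,14)=6
after path 5 (2→13→6→0→12→14→11, push 3): res(12,14)=3

Residual capacity of (12,14): 3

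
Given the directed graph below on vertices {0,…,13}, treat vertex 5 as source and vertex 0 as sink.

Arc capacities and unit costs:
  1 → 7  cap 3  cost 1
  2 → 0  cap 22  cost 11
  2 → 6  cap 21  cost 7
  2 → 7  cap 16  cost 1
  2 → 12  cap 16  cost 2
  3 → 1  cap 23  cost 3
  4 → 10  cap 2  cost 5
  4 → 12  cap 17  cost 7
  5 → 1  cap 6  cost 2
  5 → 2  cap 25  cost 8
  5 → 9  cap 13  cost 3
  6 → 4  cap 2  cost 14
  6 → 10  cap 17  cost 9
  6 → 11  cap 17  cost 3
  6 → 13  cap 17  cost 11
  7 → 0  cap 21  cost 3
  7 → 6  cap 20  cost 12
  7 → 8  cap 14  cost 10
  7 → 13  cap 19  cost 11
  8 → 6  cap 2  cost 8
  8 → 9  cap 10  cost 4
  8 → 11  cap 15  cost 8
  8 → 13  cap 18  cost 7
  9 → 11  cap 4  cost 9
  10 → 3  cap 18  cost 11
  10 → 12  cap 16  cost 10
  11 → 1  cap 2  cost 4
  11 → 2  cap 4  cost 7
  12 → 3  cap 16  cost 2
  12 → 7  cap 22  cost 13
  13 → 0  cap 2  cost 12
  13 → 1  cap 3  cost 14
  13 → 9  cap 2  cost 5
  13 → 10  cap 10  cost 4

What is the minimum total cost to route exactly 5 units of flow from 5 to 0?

shortest-cost path #1: 5→1→7→0 push 3 @ unit cost 6 (adds 18)
shortest-cost path #2: 5→2→7→0 push 2 @ unit cost 12 (adds 24)
total cost = 42

Minimum cost for 5 units: 42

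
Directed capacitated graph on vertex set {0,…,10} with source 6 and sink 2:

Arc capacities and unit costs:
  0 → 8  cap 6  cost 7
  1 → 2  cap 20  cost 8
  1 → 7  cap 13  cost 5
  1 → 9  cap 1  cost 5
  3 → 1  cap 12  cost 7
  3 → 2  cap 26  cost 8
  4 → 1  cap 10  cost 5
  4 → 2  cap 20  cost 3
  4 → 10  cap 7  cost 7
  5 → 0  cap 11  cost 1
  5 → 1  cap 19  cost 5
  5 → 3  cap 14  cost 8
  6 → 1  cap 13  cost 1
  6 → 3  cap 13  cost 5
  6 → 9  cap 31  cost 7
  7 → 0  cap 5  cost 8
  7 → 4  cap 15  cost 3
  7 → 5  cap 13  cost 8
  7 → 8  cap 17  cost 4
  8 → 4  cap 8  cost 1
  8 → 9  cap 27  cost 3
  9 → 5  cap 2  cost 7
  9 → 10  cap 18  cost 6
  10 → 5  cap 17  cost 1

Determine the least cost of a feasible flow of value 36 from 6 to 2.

shortest-cost path #1: 6→1→2 push 13 @ unit cost 9 (adds 117)
shortest-cost path #2: 6→3→2 push 13 @ unit cost 13 (adds 169)
shortest-cost path #3: 6→9→5→0→8→4→2 push 2 @ unit cost 26 (adds 52)
shortest-cost path #4: 6→9→10→5→0→8→4→2 push 4 @ unit cost 26 (adds 104)
shortest-cost path #5: 6→9→10→5→1→2 push 4 @ unit cost 27 (adds 108)
total cost = 550

Minimum cost for 36 units: 550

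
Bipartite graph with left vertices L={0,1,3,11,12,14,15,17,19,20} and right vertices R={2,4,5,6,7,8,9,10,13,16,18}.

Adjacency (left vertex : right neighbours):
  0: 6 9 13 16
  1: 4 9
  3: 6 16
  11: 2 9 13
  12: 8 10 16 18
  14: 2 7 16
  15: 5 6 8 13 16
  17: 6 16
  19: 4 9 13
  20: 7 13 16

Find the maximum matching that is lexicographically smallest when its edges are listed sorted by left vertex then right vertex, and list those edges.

|M| = 9 (so the lex-smallest maximum matching has 9 edges)
process left vertices in ascending order; for each, take the smallest-labelled available neighbour that still permits 9 edges overall, or leave it unmatched if none does
lex-smallest matching: {0-6, 1-4, 3-16, 11-2, 12-8, 14-7, 15-5, 19-9, 20-13}

Lex-smallest maximum matching: {(0,6), (1,4), (3,16), (11,2), (12,8), (14,7), (15,5), (19,9), (20,13)}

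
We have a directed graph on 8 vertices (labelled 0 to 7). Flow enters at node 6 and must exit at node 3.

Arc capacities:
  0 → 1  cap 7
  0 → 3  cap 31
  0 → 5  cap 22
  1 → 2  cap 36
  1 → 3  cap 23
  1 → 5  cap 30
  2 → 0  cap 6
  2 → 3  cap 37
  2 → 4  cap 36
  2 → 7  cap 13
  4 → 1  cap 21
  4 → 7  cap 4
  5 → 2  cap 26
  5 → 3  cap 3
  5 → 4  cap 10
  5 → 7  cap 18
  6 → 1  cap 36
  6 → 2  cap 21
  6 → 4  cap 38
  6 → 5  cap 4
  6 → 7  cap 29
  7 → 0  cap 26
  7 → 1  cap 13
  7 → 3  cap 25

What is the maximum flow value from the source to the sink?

Maximum flow value: 115

augment #1: 6→1→3 bottleneck 23, total now 23
augment #2: 6→2→3 bottleneck 21, total now 44
augment #3: 6→5→3 bottleneck 3, total now 47
augment #4: 6→7→3 bottleneck 25, total now 72
augment #5: 6→1→2→3 bottleneck 13, total now 85
augment #6: 6→5→2→3 bottleneck 1, total now 86
augment #7: 6→7→0→3 bottleneck 4, total now 90
augment #8: 6→4→1→2→3 bottleneck 2, total now 92
augment #9: 6→4→7→0→3 bottleneck 4, total now 96
augment #10: 6→4→1→2→0→3 bottleneck 6, total now 102
augment #11: 6→4→1→2→7→0→3 bottleneck 13, total now 115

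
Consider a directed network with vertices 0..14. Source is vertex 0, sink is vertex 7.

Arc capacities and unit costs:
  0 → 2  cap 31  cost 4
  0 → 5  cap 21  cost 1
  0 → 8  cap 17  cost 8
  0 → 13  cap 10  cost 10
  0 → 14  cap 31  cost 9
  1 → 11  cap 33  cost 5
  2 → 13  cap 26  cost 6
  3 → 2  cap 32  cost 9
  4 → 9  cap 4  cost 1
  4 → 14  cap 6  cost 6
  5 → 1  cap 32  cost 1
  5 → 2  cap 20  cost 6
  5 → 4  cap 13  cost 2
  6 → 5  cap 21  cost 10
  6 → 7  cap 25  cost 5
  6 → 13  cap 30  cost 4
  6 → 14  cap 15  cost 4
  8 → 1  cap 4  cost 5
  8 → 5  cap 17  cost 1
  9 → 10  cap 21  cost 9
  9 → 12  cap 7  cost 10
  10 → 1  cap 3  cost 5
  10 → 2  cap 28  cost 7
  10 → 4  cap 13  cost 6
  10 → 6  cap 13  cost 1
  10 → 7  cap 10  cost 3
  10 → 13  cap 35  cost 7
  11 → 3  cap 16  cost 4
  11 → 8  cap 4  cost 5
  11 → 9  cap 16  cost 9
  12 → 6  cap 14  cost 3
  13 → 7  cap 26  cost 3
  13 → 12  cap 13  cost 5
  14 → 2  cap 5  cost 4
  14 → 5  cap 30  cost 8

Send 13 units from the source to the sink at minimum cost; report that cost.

Minimum cost for 13 units: 169

shortest-cost path #1: 0→13→7 push 10 @ unit cost 13 (adds 130)
shortest-cost path #2: 0→2→13→7 push 3 @ unit cost 13 (adds 39)
total cost = 169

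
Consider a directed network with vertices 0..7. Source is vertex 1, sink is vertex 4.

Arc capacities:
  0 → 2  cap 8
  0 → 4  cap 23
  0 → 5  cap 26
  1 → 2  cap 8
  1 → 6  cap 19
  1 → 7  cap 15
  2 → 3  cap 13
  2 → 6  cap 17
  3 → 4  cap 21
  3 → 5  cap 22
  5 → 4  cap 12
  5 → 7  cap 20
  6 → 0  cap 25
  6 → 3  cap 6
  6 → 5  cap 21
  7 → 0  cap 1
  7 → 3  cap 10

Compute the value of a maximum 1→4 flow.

augment #1: 1→2→3→4 bottleneck 8, total now 8
augment #2: 1→6→0→4 bottleneck 19, total now 27
augment #3: 1→7→0→4 bottleneck 1, total now 28
augment #4: 1→7→3→4 bottleneck 10, total now 38

Maximum flow value: 38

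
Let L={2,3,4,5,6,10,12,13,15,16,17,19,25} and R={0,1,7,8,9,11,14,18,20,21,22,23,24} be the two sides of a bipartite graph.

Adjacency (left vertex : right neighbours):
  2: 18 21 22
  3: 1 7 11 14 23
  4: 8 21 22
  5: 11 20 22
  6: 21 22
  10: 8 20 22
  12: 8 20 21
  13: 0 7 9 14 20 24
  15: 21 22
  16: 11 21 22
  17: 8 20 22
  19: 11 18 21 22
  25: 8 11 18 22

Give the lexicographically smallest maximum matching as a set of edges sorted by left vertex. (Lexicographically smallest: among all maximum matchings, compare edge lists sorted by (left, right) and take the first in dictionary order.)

|M| = 8 (so the lex-smallest maximum matching has 8 edges)
process left vertices in ascending order; for each, take the smallest-labelled available neighbour that still permits 8 edges overall, or leave it unmatched if none does
lex-smallest matching: {2-18, 3-1, 4-8, 5-11, 6-21, 10-20, 13-0, 15-22}

Lex-smallest maximum matching: {(2,18), (3,1), (4,8), (5,11), (6,21), (10,20), (13,0), (15,22)}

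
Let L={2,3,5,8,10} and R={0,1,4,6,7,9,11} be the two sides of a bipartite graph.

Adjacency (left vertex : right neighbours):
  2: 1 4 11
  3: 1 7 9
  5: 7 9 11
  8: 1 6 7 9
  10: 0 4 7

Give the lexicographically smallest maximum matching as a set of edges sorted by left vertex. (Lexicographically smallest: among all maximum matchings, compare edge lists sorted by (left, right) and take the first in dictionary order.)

|M| = 5 (so the lex-smallest maximum matching has 5 edges)
process left vertices in ascending order; for each, take the smallest-labelled available neighbour that still permits 5 edges overall, or leave it unmatched if none does
lex-smallest matching: {2-1, 3-7, 5-9, 8-6, 10-0}

Lex-smallest maximum matching: {(2,1), (3,7), (5,9), (8,6), (10,0)}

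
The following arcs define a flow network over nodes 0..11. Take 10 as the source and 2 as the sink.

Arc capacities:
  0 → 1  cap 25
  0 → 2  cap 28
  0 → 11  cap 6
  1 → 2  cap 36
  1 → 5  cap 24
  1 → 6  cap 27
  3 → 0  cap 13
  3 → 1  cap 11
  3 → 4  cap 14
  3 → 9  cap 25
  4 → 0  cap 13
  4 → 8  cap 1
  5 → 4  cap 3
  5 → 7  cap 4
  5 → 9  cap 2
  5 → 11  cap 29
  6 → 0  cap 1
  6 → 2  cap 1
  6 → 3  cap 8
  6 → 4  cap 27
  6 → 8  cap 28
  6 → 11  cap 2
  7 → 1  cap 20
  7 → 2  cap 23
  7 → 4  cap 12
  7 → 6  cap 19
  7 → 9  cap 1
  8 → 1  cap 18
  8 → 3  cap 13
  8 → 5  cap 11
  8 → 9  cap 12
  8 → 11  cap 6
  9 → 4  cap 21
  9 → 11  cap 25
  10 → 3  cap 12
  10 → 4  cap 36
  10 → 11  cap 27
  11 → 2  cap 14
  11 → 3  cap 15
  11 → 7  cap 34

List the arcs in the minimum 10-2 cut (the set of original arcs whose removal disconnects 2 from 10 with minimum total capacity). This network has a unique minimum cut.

augment #1: 10→11→2 push 14
augment #2: 10→3→0→2 push 12
augment #3: 10→4→0→2 push 13
augment #4: 10→11→7→2 push 13
augment #5: 10→4→8→1→2 push 1
max flow = 53; residual-reachable set from 10 gives S-side
cut edges (S→T): {(4,0), (4,8), (10,3), (10,11)} total cap 53

Min-cut arcs: {(4,0), (4,8), (10,3), (10,11)} (total capacity 53)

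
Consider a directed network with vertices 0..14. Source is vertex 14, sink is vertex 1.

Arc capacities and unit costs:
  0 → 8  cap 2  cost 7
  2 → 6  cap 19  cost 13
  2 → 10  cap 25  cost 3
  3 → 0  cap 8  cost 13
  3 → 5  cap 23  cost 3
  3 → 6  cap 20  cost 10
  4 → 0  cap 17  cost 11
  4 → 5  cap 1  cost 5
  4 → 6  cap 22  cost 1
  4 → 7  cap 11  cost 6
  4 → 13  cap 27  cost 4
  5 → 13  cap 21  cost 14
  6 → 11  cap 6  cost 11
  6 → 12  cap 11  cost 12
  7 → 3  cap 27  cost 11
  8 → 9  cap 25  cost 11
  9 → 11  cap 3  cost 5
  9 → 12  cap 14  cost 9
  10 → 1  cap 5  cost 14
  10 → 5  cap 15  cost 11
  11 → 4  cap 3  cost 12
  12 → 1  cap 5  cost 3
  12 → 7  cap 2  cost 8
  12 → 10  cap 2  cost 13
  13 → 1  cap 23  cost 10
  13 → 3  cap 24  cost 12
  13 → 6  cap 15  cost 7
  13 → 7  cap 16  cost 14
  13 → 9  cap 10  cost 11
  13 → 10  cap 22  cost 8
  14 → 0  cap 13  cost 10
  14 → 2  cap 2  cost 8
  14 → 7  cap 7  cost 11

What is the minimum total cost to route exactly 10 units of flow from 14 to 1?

shortest-cost path #1: 14→2→10→1 push 2 @ unit cost 25 (adds 50)
shortest-cost path #2: 14→0→8→9→12→1 push 2 @ unit cost 40 (adds 80)
shortest-cost path #3: 14→7→3→6→12→1 push 3 @ unit cost 47 (adds 141)
shortest-cost path #4: 14→7→3→5→13→1 push 3 @ unit cost 49 (adds 147)
total cost = 418

Minimum cost for 10 units: 418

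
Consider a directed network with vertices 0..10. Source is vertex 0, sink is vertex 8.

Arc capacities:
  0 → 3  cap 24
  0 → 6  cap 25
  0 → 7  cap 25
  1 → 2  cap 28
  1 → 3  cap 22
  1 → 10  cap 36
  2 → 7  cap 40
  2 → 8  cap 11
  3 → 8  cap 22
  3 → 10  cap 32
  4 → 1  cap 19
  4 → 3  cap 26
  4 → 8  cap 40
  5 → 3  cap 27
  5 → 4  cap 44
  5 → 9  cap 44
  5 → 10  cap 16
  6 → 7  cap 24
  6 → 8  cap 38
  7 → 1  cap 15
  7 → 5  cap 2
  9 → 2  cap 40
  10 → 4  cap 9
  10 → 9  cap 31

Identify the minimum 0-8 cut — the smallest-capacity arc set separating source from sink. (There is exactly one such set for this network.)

Min-cut arcs: {(0,3), (0,6), (7,1), (7,5)} (total capacity 66)

augment #1: 0→3→8 push 22
augment #2: 0→6→8 push 25
augment #3: 0→3→10→4→8 push 2
augment #4: 0→7→1→2→8 push 11
augment #5: 0→7→5→4→8 push 2
augment #6: 0→7→1→10→4→8 push 4
max flow = 66; residual-reachable set from 0 gives S-side
cut edges (S→T): {(0,3), (0,6), (7,1), (7,5)} total cap 66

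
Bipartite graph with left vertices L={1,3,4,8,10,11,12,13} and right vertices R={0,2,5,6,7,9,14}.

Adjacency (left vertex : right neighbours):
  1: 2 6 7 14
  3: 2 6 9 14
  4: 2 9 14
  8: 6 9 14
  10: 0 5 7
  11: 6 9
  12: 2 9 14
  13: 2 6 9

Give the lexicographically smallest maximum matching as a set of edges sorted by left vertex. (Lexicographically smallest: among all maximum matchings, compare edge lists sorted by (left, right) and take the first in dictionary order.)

Lex-smallest maximum matching: {(1,7), (3,2), (4,9), (8,6), (10,0), (12,14)}

|M| = 6 (so the lex-smallest maximum matching has 6 edges)
process left vertices in ascending order; for each, take the smallest-labelled available neighbour that still permits 6 edges overall, or leave it unmatched if none does
lex-smallest matching: {1-7, 3-2, 4-9, 8-6, 10-0, 12-14}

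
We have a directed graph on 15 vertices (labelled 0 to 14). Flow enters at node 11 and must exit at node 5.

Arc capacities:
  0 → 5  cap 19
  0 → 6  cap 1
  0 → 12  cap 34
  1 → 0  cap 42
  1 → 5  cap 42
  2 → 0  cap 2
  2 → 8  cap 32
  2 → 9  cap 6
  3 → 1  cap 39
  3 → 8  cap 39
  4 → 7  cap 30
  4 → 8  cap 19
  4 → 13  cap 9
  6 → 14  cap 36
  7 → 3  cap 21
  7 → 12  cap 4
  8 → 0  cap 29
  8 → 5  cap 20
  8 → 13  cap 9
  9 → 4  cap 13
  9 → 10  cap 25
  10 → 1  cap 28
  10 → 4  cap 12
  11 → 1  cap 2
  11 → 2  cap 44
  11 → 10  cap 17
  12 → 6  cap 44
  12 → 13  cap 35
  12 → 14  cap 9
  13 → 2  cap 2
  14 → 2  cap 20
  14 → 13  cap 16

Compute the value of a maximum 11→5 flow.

augment #1: 11→1→5 bottleneck 2, total now 2
augment #2: 11→2→0→5 bottleneck 2, total now 4
augment #3: 11→2→8→5 bottleneck 20, total now 24
augment #4: 11→10→1→5 bottleneck 17, total now 41
augment #5: 11→2→8→0→5 bottleneck 12, total now 53
augment #6: 11→2→9→10→1→5 bottleneck 6, total now 59

Maximum flow value: 59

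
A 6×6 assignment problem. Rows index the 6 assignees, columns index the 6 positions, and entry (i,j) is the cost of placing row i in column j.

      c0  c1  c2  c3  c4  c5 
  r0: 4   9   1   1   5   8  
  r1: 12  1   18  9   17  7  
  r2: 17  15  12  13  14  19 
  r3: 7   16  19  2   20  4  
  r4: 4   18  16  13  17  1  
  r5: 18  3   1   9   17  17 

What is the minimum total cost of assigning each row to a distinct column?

optimal assignment: row0→col0 (cost 4), row1→col1 (cost 1), row2→col4 (cost 14), row3→col3 (cost 2), row4→col5 (cost 1), row5→col2 (cost 1)
total = 4 + 1 + 14 + 2 + 1 + 1 = 23

Minimum assignment cost: 23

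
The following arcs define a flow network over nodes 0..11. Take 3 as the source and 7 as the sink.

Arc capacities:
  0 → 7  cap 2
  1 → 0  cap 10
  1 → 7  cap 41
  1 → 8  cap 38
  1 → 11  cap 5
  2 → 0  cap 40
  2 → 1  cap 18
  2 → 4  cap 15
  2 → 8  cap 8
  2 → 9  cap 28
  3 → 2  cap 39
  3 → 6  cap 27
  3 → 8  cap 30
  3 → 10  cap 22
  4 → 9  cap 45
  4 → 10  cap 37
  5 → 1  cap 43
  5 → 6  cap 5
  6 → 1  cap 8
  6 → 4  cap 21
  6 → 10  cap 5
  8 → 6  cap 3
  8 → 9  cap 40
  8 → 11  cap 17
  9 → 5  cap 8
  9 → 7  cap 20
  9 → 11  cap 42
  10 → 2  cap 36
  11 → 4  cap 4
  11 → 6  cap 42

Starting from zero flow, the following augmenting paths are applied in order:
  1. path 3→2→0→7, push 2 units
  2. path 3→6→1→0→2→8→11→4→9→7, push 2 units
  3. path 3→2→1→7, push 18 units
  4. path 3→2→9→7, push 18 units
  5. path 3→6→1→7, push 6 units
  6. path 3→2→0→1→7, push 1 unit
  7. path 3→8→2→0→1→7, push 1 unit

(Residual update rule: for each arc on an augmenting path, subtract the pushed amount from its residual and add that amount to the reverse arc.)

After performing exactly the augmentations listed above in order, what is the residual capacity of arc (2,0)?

after path 1 (3→2→0→7, push 2): res(2,0)=38
after path 2 (3→6→1→0→2→8→11→4→9→7, push 2): res(2,0)=40
after path 3 (3→2→1→7, push 18): res(2,0)=40
after path 4 (3→2→9→7, push 18): res(2,0)=40
after path 5 (3→6→1→7, push 6): res(2,0)=40
after path 6 (3→2→0→1→7, push 1): res(2,0)=39
after path 7 (3→8→2→0→1→7, push 1): res(2,0)=38

Residual capacity of (2,0): 38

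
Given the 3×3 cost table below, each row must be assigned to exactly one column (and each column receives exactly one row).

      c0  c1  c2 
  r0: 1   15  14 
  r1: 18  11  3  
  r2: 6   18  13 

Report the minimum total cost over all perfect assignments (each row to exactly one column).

Minimum assignment cost: 22

optimal assignment: row0→col0 (cost 1), row1→col2 (cost 3), row2→col1 (cost 18)
total = 1 + 3 + 18 = 22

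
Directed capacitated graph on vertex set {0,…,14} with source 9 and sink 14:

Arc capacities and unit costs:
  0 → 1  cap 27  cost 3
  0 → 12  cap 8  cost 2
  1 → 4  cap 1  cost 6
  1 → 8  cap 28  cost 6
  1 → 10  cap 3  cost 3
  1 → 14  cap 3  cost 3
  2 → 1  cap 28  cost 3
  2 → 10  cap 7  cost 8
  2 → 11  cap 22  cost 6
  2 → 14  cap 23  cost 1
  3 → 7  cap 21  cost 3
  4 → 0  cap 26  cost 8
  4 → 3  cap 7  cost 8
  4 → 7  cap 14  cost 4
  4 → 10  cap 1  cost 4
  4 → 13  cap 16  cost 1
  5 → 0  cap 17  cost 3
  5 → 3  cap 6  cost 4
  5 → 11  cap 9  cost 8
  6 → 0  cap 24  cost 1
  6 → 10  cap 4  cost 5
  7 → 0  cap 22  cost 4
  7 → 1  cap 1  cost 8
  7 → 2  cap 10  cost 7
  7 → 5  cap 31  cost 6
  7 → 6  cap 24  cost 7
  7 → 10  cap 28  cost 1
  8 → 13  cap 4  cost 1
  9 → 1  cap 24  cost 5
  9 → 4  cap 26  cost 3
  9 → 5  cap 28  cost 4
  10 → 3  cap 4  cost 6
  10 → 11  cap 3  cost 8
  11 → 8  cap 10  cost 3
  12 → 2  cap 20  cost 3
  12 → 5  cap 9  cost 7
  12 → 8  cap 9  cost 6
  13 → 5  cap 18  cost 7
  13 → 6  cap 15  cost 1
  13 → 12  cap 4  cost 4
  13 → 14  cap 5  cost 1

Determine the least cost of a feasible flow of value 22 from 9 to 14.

Minimum cost for 22 units: 224

shortest-cost path #1: 9→4→13→14 push 5 @ unit cost 5 (adds 25)
shortest-cost path #2: 9→1→14 push 3 @ unit cost 8 (adds 24)
shortest-cost path #3: 9→4→13→12→2→14 push 4 @ unit cost 12 (adds 48)
shortest-cost path #4: 9→4→13→6→0→12→2→14 push 7 @ unit cost 12 (adds 84)
shortest-cost path #5: 9→5→0→12→2→14 push 1 @ unit cost 13 (adds 13)
shortest-cost path #6: 9→4→7→2→14 push 2 @ unit cost 15 (adds 30)
total cost = 224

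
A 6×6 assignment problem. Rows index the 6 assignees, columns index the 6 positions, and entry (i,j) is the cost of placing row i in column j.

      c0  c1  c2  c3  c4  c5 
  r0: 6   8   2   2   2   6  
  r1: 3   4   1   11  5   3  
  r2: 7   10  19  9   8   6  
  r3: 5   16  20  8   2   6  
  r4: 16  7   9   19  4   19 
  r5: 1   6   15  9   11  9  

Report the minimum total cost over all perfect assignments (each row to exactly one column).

Minimum assignment cost: 19

optimal assignment: row0→col3 (cost 2), row1→col2 (cost 1), row2→col5 (cost 6), row3→col4 (cost 2), row4→col1 (cost 7), row5→col0 (cost 1)
total = 2 + 1 + 6 + 2 + 7 + 1 = 19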